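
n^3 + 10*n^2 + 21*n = n*(n + 3)*(n + 7)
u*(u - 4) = u^2 - 4*u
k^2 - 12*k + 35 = (k - 7)*(k - 5)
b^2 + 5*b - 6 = (b - 1)*(b + 6)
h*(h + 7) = h^2 + 7*h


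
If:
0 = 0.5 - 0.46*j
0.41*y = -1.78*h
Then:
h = -0.230337078651685*y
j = 1.09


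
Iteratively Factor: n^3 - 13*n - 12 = (n + 3)*(n^2 - 3*n - 4) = (n - 4)*(n + 3)*(n + 1)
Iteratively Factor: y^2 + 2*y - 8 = (y - 2)*(y + 4)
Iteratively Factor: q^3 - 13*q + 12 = (q + 4)*(q^2 - 4*q + 3) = (q - 1)*(q + 4)*(q - 3)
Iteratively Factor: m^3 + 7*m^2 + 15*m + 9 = (m + 1)*(m^2 + 6*m + 9) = (m + 1)*(m + 3)*(m + 3)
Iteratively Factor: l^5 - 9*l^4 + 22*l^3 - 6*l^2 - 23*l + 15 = (l - 5)*(l^4 - 4*l^3 + 2*l^2 + 4*l - 3) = (l - 5)*(l - 1)*(l^3 - 3*l^2 - l + 3) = (l - 5)*(l - 1)^2*(l^2 - 2*l - 3) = (l - 5)*(l - 1)^2*(l + 1)*(l - 3)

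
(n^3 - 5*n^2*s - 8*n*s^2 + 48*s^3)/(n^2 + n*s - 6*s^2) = (-n^2 + 8*n*s - 16*s^2)/(-n + 2*s)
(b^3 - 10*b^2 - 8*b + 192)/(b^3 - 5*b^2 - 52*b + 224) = (b^2 - 2*b - 24)/(b^2 + 3*b - 28)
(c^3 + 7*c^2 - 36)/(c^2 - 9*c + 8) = (c^3 + 7*c^2 - 36)/(c^2 - 9*c + 8)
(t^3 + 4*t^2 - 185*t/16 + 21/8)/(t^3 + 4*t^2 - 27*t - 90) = (t^2 - 2*t + 7/16)/(t^2 - 2*t - 15)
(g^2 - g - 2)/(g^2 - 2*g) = (g + 1)/g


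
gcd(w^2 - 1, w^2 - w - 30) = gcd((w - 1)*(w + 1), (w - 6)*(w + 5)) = 1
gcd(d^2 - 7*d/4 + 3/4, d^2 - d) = d - 1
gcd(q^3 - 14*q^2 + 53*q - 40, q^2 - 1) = q - 1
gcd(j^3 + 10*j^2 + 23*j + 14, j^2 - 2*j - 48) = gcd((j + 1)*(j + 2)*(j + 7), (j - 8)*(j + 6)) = 1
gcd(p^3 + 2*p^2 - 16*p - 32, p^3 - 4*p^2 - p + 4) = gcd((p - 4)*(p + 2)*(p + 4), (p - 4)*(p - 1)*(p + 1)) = p - 4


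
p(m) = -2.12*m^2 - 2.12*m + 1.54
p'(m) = -4.24*m - 2.12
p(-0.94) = 1.66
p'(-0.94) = 1.87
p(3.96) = -40.10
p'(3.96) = -18.91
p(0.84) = -1.74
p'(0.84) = -5.68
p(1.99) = -11.07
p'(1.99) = -10.56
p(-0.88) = 1.76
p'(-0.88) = 1.61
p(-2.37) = -5.34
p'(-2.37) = 7.93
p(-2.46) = -6.07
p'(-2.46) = 8.31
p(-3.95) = -23.16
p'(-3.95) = 14.63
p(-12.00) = -278.30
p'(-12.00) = 48.76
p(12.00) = -329.18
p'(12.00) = -53.00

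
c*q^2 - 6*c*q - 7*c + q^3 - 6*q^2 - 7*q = (c + q)*(q - 7)*(q + 1)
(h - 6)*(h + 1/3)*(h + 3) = h^3 - 8*h^2/3 - 19*h - 6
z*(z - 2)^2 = z^3 - 4*z^2 + 4*z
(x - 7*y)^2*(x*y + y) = x^3*y - 14*x^2*y^2 + x^2*y + 49*x*y^3 - 14*x*y^2 + 49*y^3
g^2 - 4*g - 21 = (g - 7)*(g + 3)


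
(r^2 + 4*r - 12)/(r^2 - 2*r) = (r + 6)/r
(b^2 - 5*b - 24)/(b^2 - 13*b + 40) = (b + 3)/(b - 5)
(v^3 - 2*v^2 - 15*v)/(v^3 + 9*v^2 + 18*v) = (v - 5)/(v + 6)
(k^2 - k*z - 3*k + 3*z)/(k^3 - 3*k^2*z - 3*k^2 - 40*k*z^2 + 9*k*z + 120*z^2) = (-k + z)/(-k^2 + 3*k*z + 40*z^2)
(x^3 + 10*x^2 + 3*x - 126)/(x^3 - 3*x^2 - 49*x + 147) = (x + 6)/(x - 7)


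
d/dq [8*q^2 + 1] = 16*q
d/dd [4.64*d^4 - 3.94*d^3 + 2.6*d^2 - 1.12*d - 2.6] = 18.56*d^3 - 11.82*d^2 + 5.2*d - 1.12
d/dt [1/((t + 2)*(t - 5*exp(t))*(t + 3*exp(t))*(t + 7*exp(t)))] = (-(t + 2)*(t - 5*exp(t))*(t + 3*exp(t))*(7*exp(t) + 1) - (t + 2)*(t - 5*exp(t))*(t + 7*exp(t))*(3*exp(t) + 1) + (t + 2)*(t + 3*exp(t))*(t + 7*exp(t))*(5*exp(t) - 1) - (t - 5*exp(t))*(t + 3*exp(t))*(t + 7*exp(t)))/((t + 2)^2*(t - 5*exp(t))^2*(t + 3*exp(t))^2*(t + 7*exp(t))^2)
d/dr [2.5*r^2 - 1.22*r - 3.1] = 5.0*r - 1.22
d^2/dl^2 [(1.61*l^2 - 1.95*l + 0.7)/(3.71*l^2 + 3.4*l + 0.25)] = (-2.8421709430404e-14*l^4 - 94.29707*l^3 + 48.84957*l^2 + 63.83055*l + 18.40175)/(51.064811*l^6 + 140.39382*l^5 + 138.985875*l^4 + 58.225*l^3 + 9.365625*l^2 + 0.6375*l + 0.015625)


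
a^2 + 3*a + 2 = (a + 1)*(a + 2)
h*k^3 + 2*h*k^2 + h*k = k*(k + 1)*(h*k + h)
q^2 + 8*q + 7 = (q + 1)*(q + 7)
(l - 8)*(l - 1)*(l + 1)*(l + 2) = l^4 - 6*l^3 - 17*l^2 + 6*l + 16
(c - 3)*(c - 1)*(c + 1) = c^3 - 3*c^2 - c + 3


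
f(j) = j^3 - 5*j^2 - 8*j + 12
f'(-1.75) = 18.69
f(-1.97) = 0.71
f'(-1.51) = 13.94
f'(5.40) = 25.48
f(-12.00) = -2340.00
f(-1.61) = 7.75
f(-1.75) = 5.33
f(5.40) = -19.54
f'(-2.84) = 44.60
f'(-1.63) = 16.27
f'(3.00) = -11.00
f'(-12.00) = 544.00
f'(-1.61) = 15.88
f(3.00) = -30.00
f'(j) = 3*j^2 - 10*j - 8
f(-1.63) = 7.42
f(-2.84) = -28.51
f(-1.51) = 9.24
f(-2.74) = -24.19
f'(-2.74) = 41.92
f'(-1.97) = 23.34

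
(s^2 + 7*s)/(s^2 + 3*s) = (s + 7)/(s + 3)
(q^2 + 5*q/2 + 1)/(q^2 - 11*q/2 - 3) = (q + 2)/(q - 6)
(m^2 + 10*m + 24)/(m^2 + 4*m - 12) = (m + 4)/(m - 2)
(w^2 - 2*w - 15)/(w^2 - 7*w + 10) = (w + 3)/(w - 2)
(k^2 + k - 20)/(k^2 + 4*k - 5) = (k - 4)/(k - 1)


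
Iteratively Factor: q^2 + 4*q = (q + 4)*(q)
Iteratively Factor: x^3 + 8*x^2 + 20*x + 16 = (x + 2)*(x^2 + 6*x + 8) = (x + 2)*(x + 4)*(x + 2)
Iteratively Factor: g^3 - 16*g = (g + 4)*(g^2 - 4*g) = g*(g + 4)*(g - 4)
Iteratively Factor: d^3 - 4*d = (d + 2)*(d^2 - 2*d) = d*(d + 2)*(d - 2)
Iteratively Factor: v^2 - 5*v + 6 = (v - 2)*(v - 3)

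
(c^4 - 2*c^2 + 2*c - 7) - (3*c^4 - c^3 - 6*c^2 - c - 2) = -2*c^4 + c^3 + 4*c^2 + 3*c - 5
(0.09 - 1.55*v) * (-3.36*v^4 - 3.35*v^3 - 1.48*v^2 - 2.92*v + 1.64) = 5.208*v^5 + 4.8901*v^4 + 1.9925*v^3 + 4.3928*v^2 - 2.8048*v + 0.1476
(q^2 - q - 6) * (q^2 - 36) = q^4 - q^3 - 42*q^2 + 36*q + 216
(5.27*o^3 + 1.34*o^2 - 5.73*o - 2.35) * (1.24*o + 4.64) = 6.5348*o^4 + 26.1144*o^3 - 0.887600000000001*o^2 - 29.5012*o - 10.904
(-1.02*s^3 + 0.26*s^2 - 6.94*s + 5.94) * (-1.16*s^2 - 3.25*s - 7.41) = 1.1832*s^5 + 3.0134*s^4 + 14.7636*s^3 + 13.738*s^2 + 32.1204*s - 44.0154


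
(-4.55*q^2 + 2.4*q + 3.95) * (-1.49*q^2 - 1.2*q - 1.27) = 6.7795*q^4 + 1.884*q^3 - 2.987*q^2 - 7.788*q - 5.0165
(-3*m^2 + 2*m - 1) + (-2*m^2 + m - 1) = -5*m^2 + 3*m - 2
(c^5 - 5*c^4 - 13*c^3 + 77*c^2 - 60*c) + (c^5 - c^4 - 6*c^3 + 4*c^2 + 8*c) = 2*c^5 - 6*c^4 - 19*c^3 + 81*c^2 - 52*c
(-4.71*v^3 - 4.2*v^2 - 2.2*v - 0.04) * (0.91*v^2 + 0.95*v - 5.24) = -4.2861*v^5 - 8.2965*v^4 + 18.6884*v^3 + 19.8816*v^2 + 11.49*v + 0.2096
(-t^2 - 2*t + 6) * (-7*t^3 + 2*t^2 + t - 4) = 7*t^5 + 12*t^4 - 47*t^3 + 14*t^2 + 14*t - 24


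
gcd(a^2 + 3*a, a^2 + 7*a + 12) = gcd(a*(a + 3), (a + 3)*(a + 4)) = a + 3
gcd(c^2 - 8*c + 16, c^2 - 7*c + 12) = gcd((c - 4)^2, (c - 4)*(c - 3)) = c - 4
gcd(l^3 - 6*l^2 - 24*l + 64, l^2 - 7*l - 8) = l - 8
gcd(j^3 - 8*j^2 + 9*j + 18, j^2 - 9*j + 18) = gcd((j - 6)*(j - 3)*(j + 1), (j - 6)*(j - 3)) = j^2 - 9*j + 18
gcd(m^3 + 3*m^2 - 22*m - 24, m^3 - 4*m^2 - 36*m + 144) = m^2 + 2*m - 24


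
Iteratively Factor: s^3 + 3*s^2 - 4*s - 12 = (s + 2)*(s^2 + s - 6) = (s - 2)*(s + 2)*(s + 3)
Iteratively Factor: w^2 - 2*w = (w)*(w - 2)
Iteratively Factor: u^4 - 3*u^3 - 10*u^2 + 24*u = (u - 2)*(u^3 - u^2 - 12*u) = (u - 2)*(u + 3)*(u^2 - 4*u) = u*(u - 2)*(u + 3)*(u - 4)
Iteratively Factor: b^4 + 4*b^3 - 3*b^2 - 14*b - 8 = (b + 4)*(b^3 - 3*b - 2) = (b + 1)*(b + 4)*(b^2 - b - 2) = (b - 2)*(b + 1)*(b + 4)*(b + 1)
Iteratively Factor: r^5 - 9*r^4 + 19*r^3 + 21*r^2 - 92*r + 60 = (r - 5)*(r^4 - 4*r^3 - r^2 + 16*r - 12) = (r - 5)*(r - 1)*(r^3 - 3*r^2 - 4*r + 12) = (r - 5)*(r - 2)*(r - 1)*(r^2 - r - 6) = (r - 5)*(r - 2)*(r - 1)*(r + 2)*(r - 3)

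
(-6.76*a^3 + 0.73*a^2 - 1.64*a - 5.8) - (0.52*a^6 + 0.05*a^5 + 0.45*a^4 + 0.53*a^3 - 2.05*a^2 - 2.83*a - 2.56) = -0.52*a^6 - 0.05*a^5 - 0.45*a^4 - 7.29*a^3 + 2.78*a^2 + 1.19*a - 3.24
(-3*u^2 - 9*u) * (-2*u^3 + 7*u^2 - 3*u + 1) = 6*u^5 - 3*u^4 - 54*u^3 + 24*u^2 - 9*u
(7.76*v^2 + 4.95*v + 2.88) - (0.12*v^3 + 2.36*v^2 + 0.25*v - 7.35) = -0.12*v^3 + 5.4*v^2 + 4.7*v + 10.23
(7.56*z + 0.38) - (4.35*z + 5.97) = 3.21*z - 5.59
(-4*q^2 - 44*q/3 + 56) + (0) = -4*q^2 - 44*q/3 + 56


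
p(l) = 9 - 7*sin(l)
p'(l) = -7*cos(l)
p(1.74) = 2.10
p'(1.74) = 1.18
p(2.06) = 2.82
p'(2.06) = 3.29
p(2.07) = 2.85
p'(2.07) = 3.35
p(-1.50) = 15.98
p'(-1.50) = -0.50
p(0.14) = 8.02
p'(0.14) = -6.93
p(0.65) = 4.76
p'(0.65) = -5.57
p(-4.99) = 2.27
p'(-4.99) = -1.92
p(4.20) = 15.10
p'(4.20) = 3.43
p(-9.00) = 11.88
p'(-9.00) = 6.38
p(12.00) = 12.76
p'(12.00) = -5.91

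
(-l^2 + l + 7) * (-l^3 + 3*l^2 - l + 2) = l^5 - 4*l^4 - 3*l^3 + 18*l^2 - 5*l + 14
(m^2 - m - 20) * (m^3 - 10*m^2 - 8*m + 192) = m^5 - 11*m^4 - 18*m^3 + 400*m^2 - 32*m - 3840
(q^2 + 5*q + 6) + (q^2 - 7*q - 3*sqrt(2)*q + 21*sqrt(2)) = 2*q^2 - 3*sqrt(2)*q - 2*q + 6 + 21*sqrt(2)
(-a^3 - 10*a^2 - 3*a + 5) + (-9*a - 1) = -a^3 - 10*a^2 - 12*a + 4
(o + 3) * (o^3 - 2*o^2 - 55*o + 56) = o^4 + o^3 - 61*o^2 - 109*o + 168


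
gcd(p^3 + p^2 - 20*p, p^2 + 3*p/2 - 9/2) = 1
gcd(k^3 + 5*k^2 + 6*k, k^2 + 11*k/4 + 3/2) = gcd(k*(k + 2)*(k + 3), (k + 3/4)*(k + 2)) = k + 2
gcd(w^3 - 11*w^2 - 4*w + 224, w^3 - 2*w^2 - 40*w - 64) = w^2 - 4*w - 32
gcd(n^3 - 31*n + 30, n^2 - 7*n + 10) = n - 5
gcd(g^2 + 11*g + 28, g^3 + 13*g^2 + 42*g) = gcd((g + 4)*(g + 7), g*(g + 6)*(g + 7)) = g + 7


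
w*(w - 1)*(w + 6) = w^3 + 5*w^2 - 6*w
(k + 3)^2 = k^2 + 6*k + 9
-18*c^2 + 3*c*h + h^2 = (-3*c + h)*(6*c + h)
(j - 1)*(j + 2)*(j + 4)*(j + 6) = j^4 + 11*j^3 + 32*j^2 + 4*j - 48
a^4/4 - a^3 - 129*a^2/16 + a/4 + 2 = (a/4 + 1)*(a - 8)*(a - 1/2)*(a + 1/2)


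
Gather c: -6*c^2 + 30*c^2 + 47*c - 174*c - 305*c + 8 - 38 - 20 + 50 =24*c^2 - 432*c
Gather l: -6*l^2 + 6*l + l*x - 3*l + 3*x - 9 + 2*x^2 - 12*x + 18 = -6*l^2 + l*(x + 3) + 2*x^2 - 9*x + 9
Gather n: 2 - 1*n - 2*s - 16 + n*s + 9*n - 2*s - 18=n*(s + 8) - 4*s - 32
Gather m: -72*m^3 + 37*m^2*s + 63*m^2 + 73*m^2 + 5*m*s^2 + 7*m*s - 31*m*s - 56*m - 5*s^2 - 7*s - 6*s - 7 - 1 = -72*m^3 + m^2*(37*s + 136) + m*(5*s^2 - 24*s - 56) - 5*s^2 - 13*s - 8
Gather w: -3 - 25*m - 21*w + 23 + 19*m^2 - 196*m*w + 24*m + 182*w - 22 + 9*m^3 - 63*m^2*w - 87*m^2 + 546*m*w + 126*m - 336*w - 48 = 9*m^3 - 68*m^2 + 125*m + w*(-63*m^2 + 350*m - 175) - 50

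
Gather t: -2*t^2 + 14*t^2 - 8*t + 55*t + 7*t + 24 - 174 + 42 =12*t^2 + 54*t - 108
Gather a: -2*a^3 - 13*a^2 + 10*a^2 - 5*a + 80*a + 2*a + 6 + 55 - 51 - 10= -2*a^3 - 3*a^2 + 77*a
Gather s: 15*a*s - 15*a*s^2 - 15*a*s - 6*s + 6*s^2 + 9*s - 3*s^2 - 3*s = s^2*(3 - 15*a)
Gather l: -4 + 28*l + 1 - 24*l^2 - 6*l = -24*l^2 + 22*l - 3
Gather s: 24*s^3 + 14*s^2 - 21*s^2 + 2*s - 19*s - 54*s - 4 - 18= 24*s^3 - 7*s^2 - 71*s - 22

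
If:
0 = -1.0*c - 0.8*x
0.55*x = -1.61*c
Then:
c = 0.00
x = 0.00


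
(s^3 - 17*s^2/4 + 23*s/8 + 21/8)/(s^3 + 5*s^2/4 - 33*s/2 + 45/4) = (8*s^2 - 10*s - 7)/(2*(4*s^2 + 17*s - 15))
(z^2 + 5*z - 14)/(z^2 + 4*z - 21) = (z - 2)/(z - 3)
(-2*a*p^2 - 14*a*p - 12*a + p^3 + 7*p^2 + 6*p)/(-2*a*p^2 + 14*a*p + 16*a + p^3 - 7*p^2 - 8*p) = (p + 6)/(p - 8)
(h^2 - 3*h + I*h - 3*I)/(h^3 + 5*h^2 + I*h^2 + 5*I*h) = (h - 3)/(h*(h + 5))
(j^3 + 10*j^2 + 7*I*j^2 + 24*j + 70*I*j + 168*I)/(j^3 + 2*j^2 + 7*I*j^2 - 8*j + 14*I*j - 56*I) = (j + 6)/(j - 2)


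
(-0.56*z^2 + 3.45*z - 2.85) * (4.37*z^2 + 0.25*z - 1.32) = -2.4472*z^4 + 14.9365*z^3 - 10.8528*z^2 - 5.2665*z + 3.762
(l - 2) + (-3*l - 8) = -2*l - 10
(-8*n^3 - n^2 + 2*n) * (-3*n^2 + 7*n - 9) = 24*n^5 - 53*n^4 + 59*n^3 + 23*n^2 - 18*n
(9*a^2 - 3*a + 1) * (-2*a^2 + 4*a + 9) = -18*a^4 + 42*a^3 + 67*a^2 - 23*a + 9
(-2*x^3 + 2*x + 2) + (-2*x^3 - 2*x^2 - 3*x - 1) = -4*x^3 - 2*x^2 - x + 1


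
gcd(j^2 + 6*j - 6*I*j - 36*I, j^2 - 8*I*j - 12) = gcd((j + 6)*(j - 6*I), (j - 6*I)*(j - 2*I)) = j - 6*I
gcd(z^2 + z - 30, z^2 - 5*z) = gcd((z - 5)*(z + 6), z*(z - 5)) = z - 5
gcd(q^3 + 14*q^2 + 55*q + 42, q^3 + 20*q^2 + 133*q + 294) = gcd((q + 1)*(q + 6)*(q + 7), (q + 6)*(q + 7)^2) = q^2 + 13*q + 42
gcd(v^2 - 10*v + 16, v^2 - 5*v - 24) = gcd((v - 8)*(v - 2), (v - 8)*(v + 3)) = v - 8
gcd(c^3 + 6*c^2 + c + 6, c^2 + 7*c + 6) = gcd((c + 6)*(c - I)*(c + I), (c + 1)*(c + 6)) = c + 6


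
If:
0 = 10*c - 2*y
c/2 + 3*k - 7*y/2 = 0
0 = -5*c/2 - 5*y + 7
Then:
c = 14/55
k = 238/165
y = 14/11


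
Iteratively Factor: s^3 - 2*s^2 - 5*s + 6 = (s - 1)*(s^2 - s - 6) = (s - 3)*(s - 1)*(s + 2)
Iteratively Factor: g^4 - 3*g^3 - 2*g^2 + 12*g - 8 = (g - 2)*(g^3 - g^2 - 4*g + 4) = (g - 2)*(g + 2)*(g^2 - 3*g + 2) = (g - 2)*(g - 1)*(g + 2)*(g - 2)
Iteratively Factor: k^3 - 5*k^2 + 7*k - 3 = (k - 3)*(k^2 - 2*k + 1) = (k - 3)*(k - 1)*(k - 1)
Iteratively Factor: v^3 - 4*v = (v)*(v^2 - 4) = v*(v + 2)*(v - 2)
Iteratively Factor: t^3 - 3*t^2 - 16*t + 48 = (t - 3)*(t^2 - 16) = (t - 3)*(t + 4)*(t - 4)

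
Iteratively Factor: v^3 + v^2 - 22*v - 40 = (v + 4)*(v^2 - 3*v - 10) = (v + 2)*(v + 4)*(v - 5)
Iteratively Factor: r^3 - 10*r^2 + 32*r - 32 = (r - 4)*(r^2 - 6*r + 8) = (r - 4)^2*(r - 2)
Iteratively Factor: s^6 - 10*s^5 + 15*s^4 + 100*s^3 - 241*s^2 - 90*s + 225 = (s - 3)*(s^5 - 7*s^4 - 6*s^3 + 82*s^2 + 5*s - 75) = (s - 5)*(s - 3)*(s^4 - 2*s^3 - 16*s^2 + 2*s + 15) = (s - 5)*(s - 3)*(s + 3)*(s^3 - 5*s^2 - s + 5) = (s - 5)*(s - 3)*(s + 1)*(s + 3)*(s^2 - 6*s + 5) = (s - 5)*(s - 3)*(s - 1)*(s + 1)*(s + 3)*(s - 5)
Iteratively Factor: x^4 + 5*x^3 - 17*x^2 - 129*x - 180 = (x + 3)*(x^3 + 2*x^2 - 23*x - 60) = (x + 3)^2*(x^2 - x - 20) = (x - 5)*(x + 3)^2*(x + 4)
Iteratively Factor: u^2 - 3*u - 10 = (u + 2)*(u - 5)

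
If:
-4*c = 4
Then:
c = -1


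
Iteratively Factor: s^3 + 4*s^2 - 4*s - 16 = (s + 2)*(s^2 + 2*s - 8) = (s + 2)*(s + 4)*(s - 2)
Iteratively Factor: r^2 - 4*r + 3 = (r - 1)*(r - 3)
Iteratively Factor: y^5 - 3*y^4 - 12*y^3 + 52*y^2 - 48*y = (y)*(y^4 - 3*y^3 - 12*y^2 + 52*y - 48) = y*(y - 3)*(y^3 - 12*y + 16) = y*(y - 3)*(y - 2)*(y^2 + 2*y - 8) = y*(y - 3)*(y - 2)*(y + 4)*(y - 2)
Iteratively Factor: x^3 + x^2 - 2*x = (x - 1)*(x^2 + 2*x) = x*(x - 1)*(x + 2)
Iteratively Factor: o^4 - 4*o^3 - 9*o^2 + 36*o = (o + 3)*(o^3 - 7*o^2 + 12*o) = o*(o + 3)*(o^2 - 7*o + 12) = o*(o - 4)*(o + 3)*(o - 3)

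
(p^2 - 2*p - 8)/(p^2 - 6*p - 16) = (p - 4)/(p - 8)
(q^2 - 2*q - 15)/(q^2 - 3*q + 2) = (q^2 - 2*q - 15)/(q^2 - 3*q + 2)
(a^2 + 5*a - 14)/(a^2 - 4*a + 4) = (a + 7)/(a - 2)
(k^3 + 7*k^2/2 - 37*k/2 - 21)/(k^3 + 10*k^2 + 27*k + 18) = (k - 7/2)/(k + 3)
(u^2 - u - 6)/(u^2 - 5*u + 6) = (u + 2)/(u - 2)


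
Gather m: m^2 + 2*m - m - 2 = m^2 + m - 2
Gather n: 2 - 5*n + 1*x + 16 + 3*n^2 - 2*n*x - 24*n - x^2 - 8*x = 3*n^2 + n*(-2*x - 29) - x^2 - 7*x + 18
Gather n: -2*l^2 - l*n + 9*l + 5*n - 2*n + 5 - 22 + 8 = -2*l^2 + 9*l + n*(3 - l) - 9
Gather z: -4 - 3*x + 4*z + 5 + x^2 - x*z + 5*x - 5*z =x^2 + 2*x + z*(-x - 1) + 1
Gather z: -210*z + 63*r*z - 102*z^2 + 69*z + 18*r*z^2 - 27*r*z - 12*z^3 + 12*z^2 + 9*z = -12*z^3 + z^2*(18*r - 90) + z*(36*r - 132)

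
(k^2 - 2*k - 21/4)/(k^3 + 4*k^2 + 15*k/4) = (2*k - 7)/(k*(2*k + 5))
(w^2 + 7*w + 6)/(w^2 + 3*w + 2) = (w + 6)/(w + 2)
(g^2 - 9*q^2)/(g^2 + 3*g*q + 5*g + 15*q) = (g - 3*q)/(g + 5)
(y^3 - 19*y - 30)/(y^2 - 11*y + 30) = (y^2 + 5*y + 6)/(y - 6)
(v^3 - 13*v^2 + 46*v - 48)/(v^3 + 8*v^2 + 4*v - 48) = (v^2 - 11*v + 24)/(v^2 + 10*v + 24)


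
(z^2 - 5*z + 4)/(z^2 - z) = (z - 4)/z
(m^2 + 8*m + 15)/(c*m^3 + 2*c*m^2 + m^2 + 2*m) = (m^2 + 8*m + 15)/(m*(c*m^2 + 2*c*m + m + 2))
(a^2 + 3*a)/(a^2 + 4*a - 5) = a*(a + 3)/(a^2 + 4*a - 5)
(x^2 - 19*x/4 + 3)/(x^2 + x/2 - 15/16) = 4*(x - 4)/(4*x + 5)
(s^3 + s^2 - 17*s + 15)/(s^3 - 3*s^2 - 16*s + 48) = (s^2 + 4*s - 5)/(s^2 - 16)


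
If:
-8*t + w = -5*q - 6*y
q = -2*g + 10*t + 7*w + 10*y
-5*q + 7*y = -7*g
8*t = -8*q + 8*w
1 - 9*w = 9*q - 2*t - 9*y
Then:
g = 934/17031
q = 31/811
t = 52/5677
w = 269/5677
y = -67/2433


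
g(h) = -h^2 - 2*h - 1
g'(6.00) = -14.00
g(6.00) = -49.00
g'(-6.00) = 10.00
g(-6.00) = -25.00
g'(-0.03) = -1.94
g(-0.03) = -0.94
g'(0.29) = -2.58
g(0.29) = -1.66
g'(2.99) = -7.98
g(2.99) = -15.92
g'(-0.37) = -1.26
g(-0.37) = -0.40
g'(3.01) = -8.02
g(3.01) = -16.08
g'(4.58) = -11.16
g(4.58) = -31.14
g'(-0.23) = -1.54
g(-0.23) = -0.59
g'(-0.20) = -1.60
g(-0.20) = -0.64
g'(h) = -2*h - 2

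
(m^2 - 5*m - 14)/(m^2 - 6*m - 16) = (m - 7)/(m - 8)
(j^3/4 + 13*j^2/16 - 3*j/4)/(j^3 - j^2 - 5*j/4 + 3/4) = j*(4*j^2 + 13*j - 12)/(4*(4*j^3 - 4*j^2 - 5*j + 3))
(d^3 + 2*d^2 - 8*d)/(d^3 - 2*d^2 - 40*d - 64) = d*(d - 2)/(d^2 - 6*d - 16)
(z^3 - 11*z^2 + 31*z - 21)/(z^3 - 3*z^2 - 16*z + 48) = (z^2 - 8*z + 7)/(z^2 - 16)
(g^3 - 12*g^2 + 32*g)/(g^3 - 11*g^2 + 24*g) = (g - 4)/(g - 3)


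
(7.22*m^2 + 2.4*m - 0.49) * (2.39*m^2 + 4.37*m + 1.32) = 17.2558*m^4 + 37.2874*m^3 + 18.8473*m^2 + 1.0267*m - 0.6468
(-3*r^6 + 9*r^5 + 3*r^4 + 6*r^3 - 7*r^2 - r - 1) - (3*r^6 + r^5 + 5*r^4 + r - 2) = -6*r^6 + 8*r^5 - 2*r^4 + 6*r^3 - 7*r^2 - 2*r + 1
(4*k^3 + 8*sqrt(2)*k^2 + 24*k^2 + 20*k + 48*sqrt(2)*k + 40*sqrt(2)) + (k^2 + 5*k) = 4*k^3 + 8*sqrt(2)*k^2 + 25*k^2 + 25*k + 48*sqrt(2)*k + 40*sqrt(2)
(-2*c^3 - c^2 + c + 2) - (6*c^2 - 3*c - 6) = -2*c^3 - 7*c^2 + 4*c + 8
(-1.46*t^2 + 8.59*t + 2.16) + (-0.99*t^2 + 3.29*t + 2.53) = -2.45*t^2 + 11.88*t + 4.69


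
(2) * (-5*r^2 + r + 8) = -10*r^2 + 2*r + 16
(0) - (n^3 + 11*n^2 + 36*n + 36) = -n^3 - 11*n^2 - 36*n - 36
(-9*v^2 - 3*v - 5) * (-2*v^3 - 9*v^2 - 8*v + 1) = 18*v^5 + 87*v^4 + 109*v^3 + 60*v^2 + 37*v - 5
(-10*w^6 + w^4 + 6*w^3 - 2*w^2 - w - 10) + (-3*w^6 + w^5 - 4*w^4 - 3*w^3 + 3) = -13*w^6 + w^5 - 3*w^4 + 3*w^3 - 2*w^2 - w - 7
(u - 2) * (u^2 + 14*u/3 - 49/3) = u^3 + 8*u^2/3 - 77*u/3 + 98/3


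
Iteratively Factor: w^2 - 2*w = (w)*(w - 2)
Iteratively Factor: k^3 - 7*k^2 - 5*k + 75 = (k - 5)*(k^2 - 2*k - 15) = (k - 5)*(k + 3)*(k - 5)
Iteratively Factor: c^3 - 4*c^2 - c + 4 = (c - 4)*(c^2 - 1) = (c - 4)*(c - 1)*(c + 1)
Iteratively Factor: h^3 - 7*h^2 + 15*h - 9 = (h - 3)*(h^2 - 4*h + 3) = (h - 3)*(h - 1)*(h - 3)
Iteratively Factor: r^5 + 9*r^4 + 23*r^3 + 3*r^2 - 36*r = (r)*(r^4 + 9*r^3 + 23*r^2 + 3*r - 36) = r*(r + 3)*(r^3 + 6*r^2 + 5*r - 12) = r*(r + 3)*(r + 4)*(r^2 + 2*r - 3) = r*(r - 1)*(r + 3)*(r + 4)*(r + 3)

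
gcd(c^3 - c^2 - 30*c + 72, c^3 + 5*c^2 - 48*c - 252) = c + 6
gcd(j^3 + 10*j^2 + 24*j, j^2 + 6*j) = j^2 + 6*j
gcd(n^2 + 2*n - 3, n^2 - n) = n - 1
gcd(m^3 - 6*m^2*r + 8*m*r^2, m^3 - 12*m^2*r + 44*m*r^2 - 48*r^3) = m^2 - 6*m*r + 8*r^2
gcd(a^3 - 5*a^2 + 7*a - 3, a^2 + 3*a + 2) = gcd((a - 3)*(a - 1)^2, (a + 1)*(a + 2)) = 1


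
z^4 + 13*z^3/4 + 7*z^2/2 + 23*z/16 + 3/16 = (z + 1/4)*(z + 1/2)*(z + 1)*(z + 3/2)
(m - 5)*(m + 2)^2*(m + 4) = m^4 + 3*m^3 - 20*m^2 - 84*m - 80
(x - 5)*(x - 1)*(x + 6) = x^3 - 31*x + 30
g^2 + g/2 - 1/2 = (g - 1/2)*(g + 1)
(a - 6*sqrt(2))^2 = a^2 - 12*sqrt(2)*a + 72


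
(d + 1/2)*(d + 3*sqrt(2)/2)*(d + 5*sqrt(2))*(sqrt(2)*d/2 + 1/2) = sqrt(2)*d^4/2 + sqrt(2)*d^3/4 + 7*d^3 + 7*d^2/2 + 43*sqrt(2)*d^2/4 + 15*d/2 + 43*sqrt(2)*d/8 + 15/4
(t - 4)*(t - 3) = t^2 - 7*t + 12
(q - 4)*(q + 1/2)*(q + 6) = q^3 + 5*q^2/2 - 23*q - 12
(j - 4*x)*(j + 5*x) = j^2 + j*x - 20*x^2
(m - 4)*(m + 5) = m^2 + m - 20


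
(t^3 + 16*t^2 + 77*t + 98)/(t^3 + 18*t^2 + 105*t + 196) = (t + 2)/(t + 4)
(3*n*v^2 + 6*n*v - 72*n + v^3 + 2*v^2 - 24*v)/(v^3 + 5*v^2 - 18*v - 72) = (3*n + v)/(v + 3)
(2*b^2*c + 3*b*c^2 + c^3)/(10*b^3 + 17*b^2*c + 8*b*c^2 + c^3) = c/(5*b + c)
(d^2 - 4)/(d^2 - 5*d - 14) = (d - 2)/(d - 7)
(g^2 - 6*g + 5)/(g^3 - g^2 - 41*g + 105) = (g - 1)/(g^2 + 4*g - 21)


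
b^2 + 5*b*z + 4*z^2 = (b + z)*(b + 4*z)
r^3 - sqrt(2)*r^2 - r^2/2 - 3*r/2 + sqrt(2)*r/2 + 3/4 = (r - 1/2)*(r - 3*sqrt(2)/2)*(r + sqrt(2)/2)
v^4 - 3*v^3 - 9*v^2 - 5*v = v*(v - 5)*(v + 1)^2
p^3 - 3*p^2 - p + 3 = (p - 3)*(p - 1)*(p + 1)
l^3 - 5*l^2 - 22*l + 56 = (l - 7)*(l - 2)*(l + 4)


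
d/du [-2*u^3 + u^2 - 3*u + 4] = -6*u^2 + 2*u - 3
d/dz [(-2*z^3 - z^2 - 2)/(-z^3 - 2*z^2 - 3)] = z*(3*z^3 + 12*z - 2)/(z^6 + 4*z^5 + 4*z^4 + 6*z^3 + 12*z^2 + 9)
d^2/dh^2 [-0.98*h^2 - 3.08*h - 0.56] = -1.96000000000000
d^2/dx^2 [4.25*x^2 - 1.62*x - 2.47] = 8.50000000000000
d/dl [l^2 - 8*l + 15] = 2*l - 8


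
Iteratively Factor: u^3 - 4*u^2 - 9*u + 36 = (u - 3)*(u^2 - u - 12) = (u - 3)*(u + 3)*(u - 4)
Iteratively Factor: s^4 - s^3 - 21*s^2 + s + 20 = (s + 1)*(s^3 - 2*s^2 - 19*s + 20) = (s - 1)*(s + 1)*(s^2 - s - 20) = (s - 5)*(s - 1)*(s + 1)*(s + 4)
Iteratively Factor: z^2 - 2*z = (z - 2)*(z)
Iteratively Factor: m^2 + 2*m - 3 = (m + 3)*(m - 1)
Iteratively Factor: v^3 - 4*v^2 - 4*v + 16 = (v - 2)*(v^2 - 2*v - 8) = (v - 2)*(v + 2)*(v - 4)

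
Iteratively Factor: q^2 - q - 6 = (q - 3)*(q + 2)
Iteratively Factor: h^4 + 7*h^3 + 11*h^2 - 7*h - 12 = (h - 1)*(h^3 + 8*h^2 + 19*h + 12) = (h - 1)*(h + 1)*(h^2 + 7*h + 12) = (h - 1)*(h + 1)*(h + 3)*(h + 4)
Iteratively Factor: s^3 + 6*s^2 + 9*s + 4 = (s + 4)*(s^2 + 2*s + 1) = (s + 1)*(s + 4)*(s + 1)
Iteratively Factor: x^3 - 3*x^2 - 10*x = (x + 2)*(x^2 - 5*x) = x*(x + 2)*(x - 5)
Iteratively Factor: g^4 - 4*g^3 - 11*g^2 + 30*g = (g - 2)*(g^3 - 2*g^2 - 15*g) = (g - 2)*(g + 3)*(g^2 - 5*g) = g*(g - 2)*(g + 3)*(g - 5)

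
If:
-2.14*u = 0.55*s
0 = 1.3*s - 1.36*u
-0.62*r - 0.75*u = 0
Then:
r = 0.00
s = 0.00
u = 0.00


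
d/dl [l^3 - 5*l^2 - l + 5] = 3*l^2 - 10*l - 1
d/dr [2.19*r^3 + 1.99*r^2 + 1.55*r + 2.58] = 6.57*r^2 + 3.98*r + 1.55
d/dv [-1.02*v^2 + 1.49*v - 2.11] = 1.49 - 2.04*v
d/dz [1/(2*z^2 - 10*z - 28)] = (5/2 - z)/(-z^2 + 5*z + 14)^2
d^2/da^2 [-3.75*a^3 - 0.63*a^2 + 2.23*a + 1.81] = -22.5*a - 1.26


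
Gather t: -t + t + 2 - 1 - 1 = 0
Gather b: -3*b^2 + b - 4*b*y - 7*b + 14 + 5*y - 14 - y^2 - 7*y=-3*b^2 + b*(-4*y - 6) - y^2 - 2*y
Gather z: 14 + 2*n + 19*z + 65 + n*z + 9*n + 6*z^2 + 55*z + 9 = 11*n + 6*z^2 + z*(n + 74) + 88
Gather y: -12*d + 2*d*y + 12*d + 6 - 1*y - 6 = y*(2*d - 1)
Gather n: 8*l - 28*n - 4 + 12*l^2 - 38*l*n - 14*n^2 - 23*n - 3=12*l^2 + 8*l - 14*n^2 + n*(-38*l - 51) - 7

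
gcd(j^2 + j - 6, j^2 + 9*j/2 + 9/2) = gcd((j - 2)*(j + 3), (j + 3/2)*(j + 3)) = j + 3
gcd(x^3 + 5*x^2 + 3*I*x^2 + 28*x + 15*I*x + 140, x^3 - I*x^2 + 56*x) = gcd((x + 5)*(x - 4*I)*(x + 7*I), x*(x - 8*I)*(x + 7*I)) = x + 7*I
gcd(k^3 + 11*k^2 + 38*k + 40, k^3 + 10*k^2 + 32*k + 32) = k^2 + 6*k + 8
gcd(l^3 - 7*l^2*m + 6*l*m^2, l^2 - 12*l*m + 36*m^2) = l - 6*m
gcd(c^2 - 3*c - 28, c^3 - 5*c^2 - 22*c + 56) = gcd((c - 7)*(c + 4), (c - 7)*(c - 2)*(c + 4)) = c^2 - 3*c - 28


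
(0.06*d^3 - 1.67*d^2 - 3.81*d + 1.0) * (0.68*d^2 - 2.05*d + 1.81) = 0.0408*d^5 - 1.2586*d^4 + 0.9413*d^3 + 5.4678*d^2 - 8.9461*d + 1.81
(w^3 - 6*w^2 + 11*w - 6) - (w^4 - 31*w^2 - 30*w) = -w^4 + w^3 + 25*w^2 + 41*w - 6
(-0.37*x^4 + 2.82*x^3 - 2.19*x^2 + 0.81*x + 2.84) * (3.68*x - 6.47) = -1.3616*x^5 + 12.7715*x^4 - 26.3046*x^3 + 17.1501*x^2 + 5.2105*x - 18.3748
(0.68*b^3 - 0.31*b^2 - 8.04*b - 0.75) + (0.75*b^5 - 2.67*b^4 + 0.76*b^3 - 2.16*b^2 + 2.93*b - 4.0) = 0.75*b^5 - 2.67*b^4 + 1.44*b^3 - 2.47*b^2 - 5.11*b - 4.75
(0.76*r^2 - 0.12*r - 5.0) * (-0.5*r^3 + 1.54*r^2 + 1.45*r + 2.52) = -0.38*r^5 + 1.2304*r^4 + 3.4172*r^3 - 5.9588*r^2 - 7.5524*r - 12.6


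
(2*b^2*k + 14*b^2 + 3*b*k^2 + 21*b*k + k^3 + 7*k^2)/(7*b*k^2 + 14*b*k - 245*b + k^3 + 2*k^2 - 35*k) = (2*b^2 + 3*b*k + k^2)/(7*b*k - 35*b + k^2 - 5*k)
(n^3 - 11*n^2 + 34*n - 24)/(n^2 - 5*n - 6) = (n^2 - 5*n + 4)/(n + 1)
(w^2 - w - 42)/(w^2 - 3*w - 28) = (w + 6)/(w + 4)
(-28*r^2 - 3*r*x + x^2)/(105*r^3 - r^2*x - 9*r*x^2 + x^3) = (4*r + x)/(-15*r^2 - 2*r*x + x^2)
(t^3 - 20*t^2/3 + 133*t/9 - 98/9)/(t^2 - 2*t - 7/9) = (3*t^2 - 13*t + 14)/(3*t + 1)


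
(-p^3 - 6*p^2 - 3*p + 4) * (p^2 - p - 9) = -p^5 - 5*p^4 + 12*p^3 + 61*p^2 + 23*p - 36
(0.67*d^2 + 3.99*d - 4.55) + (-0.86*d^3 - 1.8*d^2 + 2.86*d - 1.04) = -0.86*d^3 - 1.13*d^2 + 6.85*d - 5.59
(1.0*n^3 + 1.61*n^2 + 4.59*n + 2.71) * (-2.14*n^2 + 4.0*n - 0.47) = -2.14*n^5 + 0.5546*n^4 - 3.8526*n^3 + 11.8039*n^2 + 8.6827*n - 1.2737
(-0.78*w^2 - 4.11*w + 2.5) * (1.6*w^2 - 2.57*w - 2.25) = -1.248*w^4 - 4.5714*w^3 + 16.3177*w^2 + 2.8225*w - 5.625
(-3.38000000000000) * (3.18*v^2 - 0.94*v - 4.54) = -10.7484*v^2 + 3.1772*v + 15.3452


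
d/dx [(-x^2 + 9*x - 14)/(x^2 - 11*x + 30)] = 2*(x^2 - 16*x + 58)/(x^4 - 22*x^3 + 181*x^2 - 660*x + 900)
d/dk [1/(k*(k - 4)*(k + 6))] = (-k*(k - 4) - k*(k + 6) - (k - 4)*(k + 6))/(k^2*(k - 4)^2*(k + 6)^2)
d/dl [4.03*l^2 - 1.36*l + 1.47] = 8.06*l - 1.36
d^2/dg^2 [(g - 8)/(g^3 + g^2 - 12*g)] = 2*(g*(g^2 + g - 12)*(-3*g^2 - 2*g - (g - 8)*(3*g + 1) + 12) + (g - 8)*(3*g^2 + 2*g - 12)^2)/(g^3*(g^2 + g - 12)^3)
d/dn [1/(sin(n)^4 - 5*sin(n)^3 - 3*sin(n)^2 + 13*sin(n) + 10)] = (19*sin(n) + 4*cos(n)^2 - 17)*cos(n)/((sin(n) - 5)^2*(sin(n) - 2)^2*(sin(n) + 1)^3)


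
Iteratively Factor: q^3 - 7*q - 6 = (q - 3)*(q^2 + 3*q + 2) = (q - 3)*(q + 1)*(q + 2)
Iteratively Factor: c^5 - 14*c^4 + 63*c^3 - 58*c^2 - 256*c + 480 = (c - 3)*(c^4 - 11*c^3 + 30*c^2 + 32*c - 160) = (c - 4)*(c - 3)*(c^3 - 7*c^2 + 2*c + 40) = (c - 4)*(c - 3)*(c + 2)*(c^2 - 9*c + 20) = (c - 5)*(c - 4)*(c - 3)*(c + 2)*(c - 4)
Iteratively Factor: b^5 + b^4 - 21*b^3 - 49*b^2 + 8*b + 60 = (b + 2)*(b^4 - b^3 - 19*b^2 - 11*b + 30) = (b + 2)*(b + 3)*(b^3 - 4*b^2 - 7*b + 10) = (b + 2)^2*(b + 3)*(b^2 - 6*b + 5) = (b - 1)*(b + 2)^2*(b + 3)*(b - 5)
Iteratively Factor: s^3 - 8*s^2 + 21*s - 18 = (s - 3)*(s^2 - 5*s + 6) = (s - 3)^2*(s - 2)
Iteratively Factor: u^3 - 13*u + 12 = (u - 3)*(u^2 + 3*u - 4) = (u - 3)*(u - 1)*(u + 4)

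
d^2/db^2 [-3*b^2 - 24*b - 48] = -6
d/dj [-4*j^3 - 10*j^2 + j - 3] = -12*j^2 - 20*j + 1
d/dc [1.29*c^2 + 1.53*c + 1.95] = 2.58*c + 1.53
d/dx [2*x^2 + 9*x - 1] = 4*x + 9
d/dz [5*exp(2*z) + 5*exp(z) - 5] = (10*exp(z) + 5)*exp(z)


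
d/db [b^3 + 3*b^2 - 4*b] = 3*b^2 + 6*b - 4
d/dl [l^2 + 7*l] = 2*l + 7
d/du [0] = 0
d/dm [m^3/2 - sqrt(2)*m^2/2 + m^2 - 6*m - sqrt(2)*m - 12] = 3*m^2/2 - sqrt(2)*m + 2*m - 6 - sqrt(2)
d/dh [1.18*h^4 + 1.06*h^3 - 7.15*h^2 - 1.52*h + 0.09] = 4.72*h^3 + 3.18*h^2 - 14.3*h - 1.52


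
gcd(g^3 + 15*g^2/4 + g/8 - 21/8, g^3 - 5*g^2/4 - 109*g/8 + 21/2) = g^2 + 11*g/4 - 21/8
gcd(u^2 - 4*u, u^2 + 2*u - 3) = 1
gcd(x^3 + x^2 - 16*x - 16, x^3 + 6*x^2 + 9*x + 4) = x^2 + 5*x + 4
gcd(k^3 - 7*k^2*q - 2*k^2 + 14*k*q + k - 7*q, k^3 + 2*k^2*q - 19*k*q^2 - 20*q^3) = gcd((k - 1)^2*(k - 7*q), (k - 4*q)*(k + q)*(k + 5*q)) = 1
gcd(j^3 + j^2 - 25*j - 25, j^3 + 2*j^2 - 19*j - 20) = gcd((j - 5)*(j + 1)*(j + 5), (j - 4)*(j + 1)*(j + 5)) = j^2 + 6*j + 5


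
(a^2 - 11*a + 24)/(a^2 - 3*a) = (a - 8)/a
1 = 1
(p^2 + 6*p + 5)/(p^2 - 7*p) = (p^2 + 6*p + 5)/(p*(p - 7))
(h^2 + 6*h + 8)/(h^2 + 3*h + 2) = (h + 4)/(h + 1)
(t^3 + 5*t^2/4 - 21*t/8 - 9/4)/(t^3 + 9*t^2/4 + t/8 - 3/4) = (2*t - 3)/(2*t - 1)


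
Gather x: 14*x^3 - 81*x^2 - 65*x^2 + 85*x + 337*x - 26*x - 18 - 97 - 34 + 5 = 14*x^3 - 146*x^2 + 396*x - 144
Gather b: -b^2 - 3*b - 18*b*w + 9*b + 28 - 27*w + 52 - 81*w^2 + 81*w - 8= -b^2 + b*(6 - 18*w) - 81*w^2 + 54*w + 72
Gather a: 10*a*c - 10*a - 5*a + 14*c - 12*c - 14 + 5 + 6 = a*(10*c - 15) + 2*c - 3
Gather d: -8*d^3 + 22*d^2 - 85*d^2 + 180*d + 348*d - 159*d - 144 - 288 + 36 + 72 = -8*d^3 - 63*d^2 + 369*d - 324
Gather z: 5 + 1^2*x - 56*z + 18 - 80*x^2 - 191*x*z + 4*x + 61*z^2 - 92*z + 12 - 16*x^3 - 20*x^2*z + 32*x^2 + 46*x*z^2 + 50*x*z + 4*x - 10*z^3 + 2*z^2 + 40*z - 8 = -16*x^3 - 48*x^2 + 9*x - 10*z^3 + z^2*(46*x + 63) + z*(-20*x^2 - 141*x - 108) + 27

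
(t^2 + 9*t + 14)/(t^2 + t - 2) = (t + 7)/(t - 1)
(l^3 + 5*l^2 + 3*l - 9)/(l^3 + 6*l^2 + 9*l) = (l - 1)/l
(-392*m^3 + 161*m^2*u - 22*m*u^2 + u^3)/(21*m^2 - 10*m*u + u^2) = (56*m^2 - 15*m*u + u^2)/(-3*m + u)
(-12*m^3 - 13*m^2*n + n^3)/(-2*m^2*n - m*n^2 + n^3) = (12*m^2 + m*n - n^2)/(n*(2*m - n))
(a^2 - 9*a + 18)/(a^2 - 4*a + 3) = (a - 6)/(a - 1)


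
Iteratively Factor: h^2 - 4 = (h - 2)*(h + 2)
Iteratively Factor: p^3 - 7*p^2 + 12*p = (p)*(p^2 - 7*p + 12) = p*(p - 3)*(p - 4)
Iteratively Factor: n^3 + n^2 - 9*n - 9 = (n + 3)*(n^2 - 2*n - 3) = (n + 1)*(n + 3)*(n - 3)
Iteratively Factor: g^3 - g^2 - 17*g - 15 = (g + 3)*(g^2 - 4*g - 5) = (g - 5)*(g + 3)*(g + 1)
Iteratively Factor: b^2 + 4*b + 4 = (b + 2)*(b + 2)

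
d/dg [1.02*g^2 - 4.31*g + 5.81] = 2.04*g - 4.31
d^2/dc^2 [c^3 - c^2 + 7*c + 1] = 6*c - 2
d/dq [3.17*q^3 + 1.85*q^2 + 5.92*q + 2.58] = 9.51*q^2 + 3.7*q + 5.92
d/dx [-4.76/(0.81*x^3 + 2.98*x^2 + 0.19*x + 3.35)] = (11.5668*x^2 + 28.3696*x + 0.9044)/(0.81*x^3 + 2.98*x^2 + 0.19*x + 3.35)^2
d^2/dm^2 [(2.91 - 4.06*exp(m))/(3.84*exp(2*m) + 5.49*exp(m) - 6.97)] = (-59.867136*exp(4*m) + 257.23008*exp(3*m) - 467.94816*exp(2*m) + 243.892845*exp(m) - 85.886431)*exp(m)/(56.623104*exp(6*m) + 242.860032*exp(5*m) + 38.883456*exp(4*m) - 716.163363*exp(3*m) - 70.577523*exp(2*m) + 800.127423*exp(m) - 338.608873)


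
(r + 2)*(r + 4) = r^2 + 6*r + 8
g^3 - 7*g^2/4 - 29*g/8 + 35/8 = (g - 5/2)*(g - 1)*(g + 7/4)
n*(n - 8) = n^2 - 8*n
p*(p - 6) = p^2 - 6*p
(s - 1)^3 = s^3 - 3*s^2 + 3*s - 1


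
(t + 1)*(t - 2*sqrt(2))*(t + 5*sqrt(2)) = t^3 + t^2 + 3*sqrt(2)*t^2 - 20*t + 3*sqrt(2)*t - 20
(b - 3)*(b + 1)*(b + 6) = b^3 + 4*b^2 - 15*b - 18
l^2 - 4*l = l*(l - 4)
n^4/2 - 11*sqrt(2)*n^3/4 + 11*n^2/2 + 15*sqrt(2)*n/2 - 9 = (n/2 + sqrt(2)/2)*(n - 3*sqrt(2))^2*(n - sqrt(2)/2)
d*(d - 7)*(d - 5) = d^3 - 12*d^2 + 35*d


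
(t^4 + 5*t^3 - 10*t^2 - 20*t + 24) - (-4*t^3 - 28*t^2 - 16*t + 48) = t^4 + 9*t^3 + 18*t^2 - 4*t - 24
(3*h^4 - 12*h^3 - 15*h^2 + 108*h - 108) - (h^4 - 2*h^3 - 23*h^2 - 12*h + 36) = 2*h^4 - 10*h^3 + 8*h^2 + 120*h - 144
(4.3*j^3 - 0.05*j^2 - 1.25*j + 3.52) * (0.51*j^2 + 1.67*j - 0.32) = 2.193*j^5 + 7.1555*j^4 - 2.097*j^3 - 0.2763*j^2 + 6.2784*j - 1.1264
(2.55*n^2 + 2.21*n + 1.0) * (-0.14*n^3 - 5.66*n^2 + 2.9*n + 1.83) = -0.357*n^5 - 14.7424*n^4 - 5.2536*n^3 + 5.4155*n^2 + 6.9443*n + 1.83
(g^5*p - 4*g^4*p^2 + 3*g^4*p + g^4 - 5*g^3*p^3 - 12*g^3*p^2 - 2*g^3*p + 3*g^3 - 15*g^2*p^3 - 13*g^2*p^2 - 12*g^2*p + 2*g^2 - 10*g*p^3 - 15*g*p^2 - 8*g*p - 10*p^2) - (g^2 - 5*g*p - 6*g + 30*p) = g^5*p - 4*g^4*p^2 + 3*g^4*p + g^4 - 5*g^3*p^3 - 12*g^3*p^2 - 2*g^3*p + 3*g^3 - 15*g^2*p^3 - 13*g^2*p^2 - 12*g^2*p + g^2 - 10*g*p^3 - 15*g*p^2 - 3*g*p + 6*g - 10*p^2 - 30*p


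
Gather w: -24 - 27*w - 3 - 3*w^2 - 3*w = -3*w^2 - 30*w - 27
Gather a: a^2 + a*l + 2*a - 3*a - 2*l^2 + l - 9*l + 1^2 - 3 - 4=a^2 + a*(l - 1) - 2*l^2 - 8*l - 6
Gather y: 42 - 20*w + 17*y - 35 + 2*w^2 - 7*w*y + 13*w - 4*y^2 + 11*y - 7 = 2*w^2 - 7*w - 4*y^2 + y*(28 - 7*w)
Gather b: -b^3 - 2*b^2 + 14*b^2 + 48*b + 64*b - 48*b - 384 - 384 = -b^3 + 12*b^2 + 64*b - 768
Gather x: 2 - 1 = 1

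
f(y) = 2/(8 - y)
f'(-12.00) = 0.00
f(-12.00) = 0.10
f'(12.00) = 0.12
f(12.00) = -0.50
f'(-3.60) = 0.01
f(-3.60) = 0.17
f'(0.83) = 0.04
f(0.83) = 0.28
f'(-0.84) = 0.03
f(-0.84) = 0.23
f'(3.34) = 0.09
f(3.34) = 0.43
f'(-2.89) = 0.02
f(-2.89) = 0.18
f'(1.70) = 0.05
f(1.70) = 0.32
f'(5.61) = 0.35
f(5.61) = 0.84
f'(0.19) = 0.03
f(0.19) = 0.26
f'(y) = 2/(8 - y)^2 = 2/(y - 8)^2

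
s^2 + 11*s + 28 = (s + 4)*(s + 7)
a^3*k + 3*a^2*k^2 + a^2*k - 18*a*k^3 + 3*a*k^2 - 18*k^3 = (a - 3*k)*(a + 6*k)*(a*k + k)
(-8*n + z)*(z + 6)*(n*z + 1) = -8*n^2*z^2 - 48*n^2*z + n*z^3 + 6*n*z^2 - 8*n*z - 48*n + z^2 + 6*z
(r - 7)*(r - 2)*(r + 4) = r^3 - 5*r^2 - 22*r + 56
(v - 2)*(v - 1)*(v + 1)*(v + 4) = v^4 + 2*v^3 - 9*v^2 - 2*v + 8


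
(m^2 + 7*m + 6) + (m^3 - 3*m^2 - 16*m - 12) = m^3 - 2*m^2 - 9*m - 6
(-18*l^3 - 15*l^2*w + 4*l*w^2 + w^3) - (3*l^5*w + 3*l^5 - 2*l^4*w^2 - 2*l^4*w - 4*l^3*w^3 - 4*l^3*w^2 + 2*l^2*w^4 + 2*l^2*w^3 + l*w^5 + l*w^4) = -3*l^5*w - 3*l^5 + 2*l^4*w^2 + 2*l^4*w + 4*l^3*w^3 + 4*l^3*w^2 - 18*l^3 - 2*l^2*w^4 - 2*l^2*w^3 - 15*l^2*w - l*w^5 - l*w^4 + 4*l*w^2 + w^3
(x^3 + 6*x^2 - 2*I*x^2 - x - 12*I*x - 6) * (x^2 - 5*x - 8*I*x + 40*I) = x^5 + x^4 - 10*I*x^4 - 47*x^3 - 10*I*x^3 - 17*x^2 + 308*I*x^2 + 510*x + 8*I*x - 240*I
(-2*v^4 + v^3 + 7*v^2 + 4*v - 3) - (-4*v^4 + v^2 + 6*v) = 2*v^4 + v^3 + 6*v^2 - 2*v - 3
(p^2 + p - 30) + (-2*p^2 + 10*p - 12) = -p^2 + 11*p - 42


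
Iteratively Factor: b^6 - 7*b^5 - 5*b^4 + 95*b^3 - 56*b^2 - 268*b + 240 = (b + 3)*(b^5 - 10*b^4 + 25*b^3 + 20*b^2 - 116*b + 80) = (b - 2)*(b + 3)*(b^4 - 8*b^3 + 9*b^2 + 38*b - 40) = (b - 4)*(b - 2)*(b + 3)*(b^3 - 4*b^2 - 7*b + 10) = (b - 4)*(b - 2)*(b - 1)*(b + 3)*(b^2 - 3*b - 10) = (b - 4)*(b - 2)*(b - 1)*(b + 2)*(b + 3)*(b - 5)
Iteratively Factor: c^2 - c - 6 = (c - 3)*(c + 2)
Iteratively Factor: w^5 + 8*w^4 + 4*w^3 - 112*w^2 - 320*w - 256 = (w - 4)*(w^4 + 12*w^3 + 52*w^2 + 96*w + 64) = (w - 4)*(w + 2)*(w^3 + 10*w^2 + 32*w + 32) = (w - 4)*(w + 2)^2*(w^2 + 8*w + 16) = (w - 4)*(w + 2)^2*(w + 4)*(w + 4)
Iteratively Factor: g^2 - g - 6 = (g + 2)*(g - 3)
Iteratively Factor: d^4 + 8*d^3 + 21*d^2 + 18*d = (d + 2)*(d^3 + 6*d^2 + 9*d) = (d + 2)*(d + 3)*(d^2 + 3*d) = (d + 2)*(d + 3)^2*(d)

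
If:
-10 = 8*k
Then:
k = -5/4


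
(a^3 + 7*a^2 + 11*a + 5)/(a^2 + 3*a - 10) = (a^2 + 2*a + 1)/(a - 2)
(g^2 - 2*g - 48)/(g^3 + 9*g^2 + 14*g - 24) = (g - 8)/(g^2 + 3*g - 4)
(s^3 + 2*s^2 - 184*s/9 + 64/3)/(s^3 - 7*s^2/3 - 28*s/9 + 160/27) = 3*(s + 6)/(3*s + 5)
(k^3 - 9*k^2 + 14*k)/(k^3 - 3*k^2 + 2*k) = (k - 7)/(k - 1)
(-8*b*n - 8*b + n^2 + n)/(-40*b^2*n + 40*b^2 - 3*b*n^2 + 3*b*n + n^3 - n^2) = (n + 1)/(5*b*n - 5*b + n^2 - n)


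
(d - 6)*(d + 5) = d^2 - d - 30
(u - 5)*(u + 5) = u^2 - 25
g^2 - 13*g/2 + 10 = (g - 4)*(g - 5/2)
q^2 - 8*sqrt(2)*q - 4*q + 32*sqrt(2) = (q - 4)*(q - 8*sqrt(2))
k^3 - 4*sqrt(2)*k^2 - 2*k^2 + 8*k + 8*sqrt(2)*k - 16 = (k - 2)*(k - 2*sqrt(2))^2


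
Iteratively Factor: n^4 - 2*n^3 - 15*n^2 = (n)*(n^3 - 2*n^2 - 15*n) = n*(n - 5)*(n^2 + 3*n) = n*(n - 5)*(n + 3)*(n)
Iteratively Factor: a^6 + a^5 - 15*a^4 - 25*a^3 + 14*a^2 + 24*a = (a)*(a^5 + a^4 - 15*a^3 - 25*a^2 + 14*a + 24) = a*(a + 3)*(a^4 - 2*a^3 - 9*a^2 + 2*a + 8) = a*(a - 1)*(a + 3)*(a^3 - a^2 - 10*a - 8) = a*(a - 4)*(a - 1)*(a + 3)*(a^2 + 3*a + 2) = a*(a - 4)*(a - 1)*(a + 1)*(a + 3)*(a + 2)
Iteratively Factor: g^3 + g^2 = (g)*(g^2 + g) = g*(g + 1)*(g)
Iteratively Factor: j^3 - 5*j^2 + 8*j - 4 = (j - 2)*(j^2 - 3*j + 2) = (j - 2)^2*(j - 1)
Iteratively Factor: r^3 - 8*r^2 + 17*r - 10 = (r - 2)*(r^2 - 6*r + 5) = (r - 5)*(r - 2)*(r - 1)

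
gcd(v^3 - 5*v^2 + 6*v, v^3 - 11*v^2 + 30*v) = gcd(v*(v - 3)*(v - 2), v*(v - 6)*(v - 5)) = v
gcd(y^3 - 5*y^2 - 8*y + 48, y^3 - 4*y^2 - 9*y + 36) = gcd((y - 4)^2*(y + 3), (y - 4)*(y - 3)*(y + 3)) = y^2 - y - 12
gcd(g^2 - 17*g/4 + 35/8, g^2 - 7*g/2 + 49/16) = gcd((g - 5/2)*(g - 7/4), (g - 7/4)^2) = g - 7/4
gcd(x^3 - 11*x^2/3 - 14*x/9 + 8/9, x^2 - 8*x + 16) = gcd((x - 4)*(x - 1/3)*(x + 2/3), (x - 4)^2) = x - 4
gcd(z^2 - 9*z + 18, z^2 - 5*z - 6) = z - 6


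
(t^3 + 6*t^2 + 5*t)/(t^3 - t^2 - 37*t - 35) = t/(t - 7)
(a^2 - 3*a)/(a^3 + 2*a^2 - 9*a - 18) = a/(a^2 + 5*a + 6)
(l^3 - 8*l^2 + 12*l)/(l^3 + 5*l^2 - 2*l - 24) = l*(l - 6)/(l^2 + 7*l + 12)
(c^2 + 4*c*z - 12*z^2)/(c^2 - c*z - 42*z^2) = (-c + 2*z)/(-c + 7*z)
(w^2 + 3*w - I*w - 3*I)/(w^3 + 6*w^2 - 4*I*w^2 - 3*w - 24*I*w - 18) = (w + 3)/(w^2 + 3*w*(2 - I) - 18*I)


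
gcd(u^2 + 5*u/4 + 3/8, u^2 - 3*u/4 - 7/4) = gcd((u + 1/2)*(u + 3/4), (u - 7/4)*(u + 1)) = 1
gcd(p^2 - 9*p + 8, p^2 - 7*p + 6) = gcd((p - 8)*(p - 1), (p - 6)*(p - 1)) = p - 1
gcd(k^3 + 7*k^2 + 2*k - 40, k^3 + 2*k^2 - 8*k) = k^2 + 2*k - 8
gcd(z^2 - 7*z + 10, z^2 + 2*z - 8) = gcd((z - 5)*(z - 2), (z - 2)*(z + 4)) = z - 2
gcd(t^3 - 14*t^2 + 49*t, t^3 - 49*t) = t^2 - 7*t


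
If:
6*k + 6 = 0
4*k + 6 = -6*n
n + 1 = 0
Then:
No Solution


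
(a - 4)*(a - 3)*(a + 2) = a^3 - 5*a^2 - 2*a + 24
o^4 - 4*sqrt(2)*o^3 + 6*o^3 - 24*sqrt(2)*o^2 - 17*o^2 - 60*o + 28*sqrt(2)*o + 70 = (o - 1)*(o + 7)*(o - 5*sqrt(2))*(o + sqrt(2))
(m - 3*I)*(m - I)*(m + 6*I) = m^3 + 2*I*m^2 + 21*m - 18*I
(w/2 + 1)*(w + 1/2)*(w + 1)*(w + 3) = w^4/2 + 13*w^3/4 + 7*w^2 + 23*w/4 + 3/2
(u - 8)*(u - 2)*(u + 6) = u^3 - 4*u^2 - 44*u + 96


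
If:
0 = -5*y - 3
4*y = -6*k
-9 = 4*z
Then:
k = 2/5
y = -3/5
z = -9/4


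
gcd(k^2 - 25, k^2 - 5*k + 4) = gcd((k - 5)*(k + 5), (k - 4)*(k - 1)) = 1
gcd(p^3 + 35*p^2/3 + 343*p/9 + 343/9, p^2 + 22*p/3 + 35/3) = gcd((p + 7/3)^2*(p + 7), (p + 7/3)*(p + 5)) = p + 7/3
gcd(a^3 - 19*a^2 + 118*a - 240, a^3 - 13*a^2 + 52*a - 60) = a^2 - 11*a + 30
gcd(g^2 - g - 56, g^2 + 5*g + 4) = 1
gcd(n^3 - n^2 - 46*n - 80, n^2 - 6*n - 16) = n^2 - 6*n - 16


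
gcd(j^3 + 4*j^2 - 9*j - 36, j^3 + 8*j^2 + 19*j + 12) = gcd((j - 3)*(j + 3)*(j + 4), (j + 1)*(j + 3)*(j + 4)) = j^2 + 7*j + 12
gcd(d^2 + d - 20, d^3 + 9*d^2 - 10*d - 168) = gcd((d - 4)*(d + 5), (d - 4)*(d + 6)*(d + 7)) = d - 4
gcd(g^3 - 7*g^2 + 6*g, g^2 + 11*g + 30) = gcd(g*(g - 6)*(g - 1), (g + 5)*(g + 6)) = 1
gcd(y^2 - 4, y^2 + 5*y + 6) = y + 2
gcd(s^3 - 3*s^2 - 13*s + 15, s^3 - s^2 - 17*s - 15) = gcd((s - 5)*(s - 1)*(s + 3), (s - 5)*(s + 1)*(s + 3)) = s^2 - 2*s - 15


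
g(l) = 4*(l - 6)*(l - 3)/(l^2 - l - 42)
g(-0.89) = -2.66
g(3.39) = 0.12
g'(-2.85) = 3.34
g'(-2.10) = 2.17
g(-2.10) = -4.66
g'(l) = 4*(1 - 2*l)*(l - 6)*(l - 3)/(l^2 - l - 42)^2 + 4*(l - 6)/(l^2 - l - 42) + 4*(l - 3)/(l^2 - l - 42) = 16*(2*l^2 - 30*l + 99)/(l^4 - 2*l^3 - 83*l^2 + 84*l + 1764)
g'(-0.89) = 1.25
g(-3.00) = -7.20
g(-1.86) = -4.17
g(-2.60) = -5.90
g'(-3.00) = 3.68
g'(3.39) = 0.28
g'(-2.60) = 2.86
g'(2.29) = 0.43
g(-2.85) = -6.67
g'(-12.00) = 0.92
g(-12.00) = 9.47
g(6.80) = -4.75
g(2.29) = -0.27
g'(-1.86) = 1.92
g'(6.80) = -30.57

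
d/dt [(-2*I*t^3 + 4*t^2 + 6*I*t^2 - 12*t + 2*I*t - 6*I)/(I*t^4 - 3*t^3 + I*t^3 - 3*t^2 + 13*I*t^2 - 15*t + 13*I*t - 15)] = (2*t^4 + t^3*(-12 + 4*I) + t^2*(-40 - 32*I) + t*(-36 - 12*I) + 102 - 120*I)/(t^6 + t^5*(2 + 4*I) + t^4*(27 + 8*I) + t^3*(52 + 64*I) + t^2*(251 + 120*I) + t*(450 + 60*I) + 225)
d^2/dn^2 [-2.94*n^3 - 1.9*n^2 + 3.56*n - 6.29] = -17.64*n - 3.8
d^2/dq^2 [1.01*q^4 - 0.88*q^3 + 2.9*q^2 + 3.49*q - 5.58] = 12.12*q^2 - 5.28*q + 5.8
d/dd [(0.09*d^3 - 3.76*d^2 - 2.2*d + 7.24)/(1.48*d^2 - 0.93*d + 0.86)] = (0.1332*d^4 - 0.167399999999999*d^3 + 6.985*d^2 - 27.8976*d + 4.8412)/(2.1904*d^4 - 2.7528*d^3 + 3.4105*d^2 - 1.5996*d + 0.7396)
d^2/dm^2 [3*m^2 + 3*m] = 6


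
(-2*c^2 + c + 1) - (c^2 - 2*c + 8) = -3*c^2 + 3*c - 7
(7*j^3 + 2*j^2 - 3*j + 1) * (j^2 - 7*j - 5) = 7*j^5 - 47*j^4 - 52*j^3 + 12*j^2 + 8*j - 5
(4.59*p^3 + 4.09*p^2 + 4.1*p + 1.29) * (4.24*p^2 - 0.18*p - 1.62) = 19.4616*p^5 + 16.5154*p^4 + 9.212*p^3 - 1.8942*p^2 - 6.8742*p - 2.0898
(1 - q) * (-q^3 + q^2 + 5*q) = q^4 - 2*q^3 - 4*q^2 + 5*q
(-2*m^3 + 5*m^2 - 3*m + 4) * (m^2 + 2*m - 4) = -2*m^5 + m^4 + 15*m^3 - 22*m^2 + 20*m - 16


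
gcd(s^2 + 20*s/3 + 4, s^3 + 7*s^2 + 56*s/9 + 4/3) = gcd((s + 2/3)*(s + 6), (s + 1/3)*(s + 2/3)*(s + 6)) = s^2 + 20*s/3 + 4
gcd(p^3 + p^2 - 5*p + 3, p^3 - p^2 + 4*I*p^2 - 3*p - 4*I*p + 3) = p - 1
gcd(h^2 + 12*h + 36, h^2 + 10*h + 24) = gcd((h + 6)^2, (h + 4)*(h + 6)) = h + 6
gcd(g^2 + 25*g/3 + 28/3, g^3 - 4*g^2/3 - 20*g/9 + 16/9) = g + 4/3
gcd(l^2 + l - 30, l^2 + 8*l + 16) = 1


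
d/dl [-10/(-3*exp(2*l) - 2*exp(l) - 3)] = (-60*exp(l) - 20)*exp(l)/(3*exp(2*l) + 2*exp(l) + 3)^2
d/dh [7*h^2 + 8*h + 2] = 14*h + 8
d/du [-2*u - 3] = -2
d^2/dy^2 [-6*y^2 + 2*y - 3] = -12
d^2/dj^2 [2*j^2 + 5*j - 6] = 4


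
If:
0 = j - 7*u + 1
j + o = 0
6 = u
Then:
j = 41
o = -41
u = 6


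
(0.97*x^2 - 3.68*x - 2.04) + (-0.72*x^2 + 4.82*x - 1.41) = 0.25*x^2 + 1.14*x - 3.45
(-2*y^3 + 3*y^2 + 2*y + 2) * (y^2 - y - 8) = -2*y^5 + 5*y^4 + 15*y^3 - 24*y^2 - 18*y - 16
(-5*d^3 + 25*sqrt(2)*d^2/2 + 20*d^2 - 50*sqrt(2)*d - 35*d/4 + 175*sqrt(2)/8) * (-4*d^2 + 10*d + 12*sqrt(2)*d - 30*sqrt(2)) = 20*d^5 - 110*sqrt(2)*d^4 - 130*d^4 + 535*d^3 + 715*sqrt(2)*d^3 - 4075*d^2/2 - 2585*sqrt(2)*d^2/2 + 1925*sqrt(2)*d/4 + 3525*d - 2625/2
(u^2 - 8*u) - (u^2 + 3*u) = -11*u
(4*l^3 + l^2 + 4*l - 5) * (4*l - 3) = 16*l^4 - 8*l^3 + 13*l^2 - 32*l + 15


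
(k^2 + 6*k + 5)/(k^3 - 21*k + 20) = (k + 1)/(k^2 - 5*k + 4)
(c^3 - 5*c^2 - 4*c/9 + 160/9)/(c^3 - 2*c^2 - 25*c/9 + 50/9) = (3*c^2 - 20*c + 32)/(3*c^2 - 11*c + 10)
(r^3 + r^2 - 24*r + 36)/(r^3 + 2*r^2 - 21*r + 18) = (r - 2)/(r - 1)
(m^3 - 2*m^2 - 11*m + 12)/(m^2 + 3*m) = m - 5 + 4/m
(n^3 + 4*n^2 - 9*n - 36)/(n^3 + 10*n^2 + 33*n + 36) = (n - 3)/(n + 3)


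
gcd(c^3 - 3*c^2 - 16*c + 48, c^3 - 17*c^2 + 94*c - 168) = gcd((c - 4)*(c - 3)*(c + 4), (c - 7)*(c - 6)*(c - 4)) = c - 4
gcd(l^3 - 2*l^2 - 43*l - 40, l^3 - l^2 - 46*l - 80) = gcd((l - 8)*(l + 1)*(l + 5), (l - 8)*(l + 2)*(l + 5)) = l^2 - 3*l - 40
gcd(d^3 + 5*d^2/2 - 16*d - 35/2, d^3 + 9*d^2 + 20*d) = d + 5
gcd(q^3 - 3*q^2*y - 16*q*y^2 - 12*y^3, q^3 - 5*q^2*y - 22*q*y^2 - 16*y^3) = q^2 + 3*q*y + 2*y^2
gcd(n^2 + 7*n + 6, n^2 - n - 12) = 1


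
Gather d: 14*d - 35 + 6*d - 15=20*d - 50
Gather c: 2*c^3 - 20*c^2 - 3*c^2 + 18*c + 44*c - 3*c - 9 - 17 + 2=2*c^3 - 23*c^2 + 59*c - 24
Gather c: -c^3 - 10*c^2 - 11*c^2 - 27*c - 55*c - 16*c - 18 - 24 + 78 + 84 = -c^3 - 21*c^2 - 98*c + 120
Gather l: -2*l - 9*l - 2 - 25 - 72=-11*l - 99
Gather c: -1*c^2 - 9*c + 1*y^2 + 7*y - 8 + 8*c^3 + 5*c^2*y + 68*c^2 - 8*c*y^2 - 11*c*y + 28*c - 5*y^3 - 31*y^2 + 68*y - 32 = 8*c^3 + c^2*(5*y + 67) + c*(-8*y^2 - 11*y + 19) - 5*y^3 - 30*y^2 + 75*y - 40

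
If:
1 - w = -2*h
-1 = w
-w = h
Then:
No Solution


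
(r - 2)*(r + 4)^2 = r^3 + 6*r^2 - 32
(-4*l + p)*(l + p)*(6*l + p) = -24*l^3 - 22*l^2*p + 3*l*p^2 + p^3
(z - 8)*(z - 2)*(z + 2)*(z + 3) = z^4 - 5*z^3 - 28*z^2 + 20*z + 96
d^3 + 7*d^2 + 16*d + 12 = (d + 2)^2*(d + 3)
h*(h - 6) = h^2 - 6*h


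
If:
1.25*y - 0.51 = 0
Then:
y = 0.41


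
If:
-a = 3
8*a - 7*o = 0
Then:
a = -3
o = -24/7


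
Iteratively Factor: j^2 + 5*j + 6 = (j + 2)*(j + 3)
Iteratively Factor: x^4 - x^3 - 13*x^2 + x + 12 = (x - 1)*(x^3 - 13*x - 12) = (x - 4)*(x - 1)*(x^2 + 4*x + 3) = (x - 4)*(x - 1)*(x + 3)*(x + 1)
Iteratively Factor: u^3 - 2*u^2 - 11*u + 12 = (u + 3)*(u^2 - 5*u + 4) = (u - 4)*(u + 3)*(u - 1)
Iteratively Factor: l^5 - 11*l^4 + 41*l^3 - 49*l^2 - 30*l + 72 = (l + 1)*(l^4 - 12*l^3 + 53*l^2 - 102*l + 72) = (l - 4)*(l + 1)*(l^3 - 8*l^2 + 21*l - 18) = (l - 4)*(l - 3)*(l + 1)*(l^2 - 5*l + 6) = (l - 4)*(l - 3)^2*(l + 1)*(l - 2)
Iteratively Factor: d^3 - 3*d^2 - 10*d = (d + 2)*(d^2 - 5*d) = (d - 5)*(d + 2)*(d)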